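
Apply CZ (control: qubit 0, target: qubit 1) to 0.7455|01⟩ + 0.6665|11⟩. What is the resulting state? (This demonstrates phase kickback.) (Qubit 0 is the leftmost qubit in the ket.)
0.7455|01⟩ - 0.6665|11⟩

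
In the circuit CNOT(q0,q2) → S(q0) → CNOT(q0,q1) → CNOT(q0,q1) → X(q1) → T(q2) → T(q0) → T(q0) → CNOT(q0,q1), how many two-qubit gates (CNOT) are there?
4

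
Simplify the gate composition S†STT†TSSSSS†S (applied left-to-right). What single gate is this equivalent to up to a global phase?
T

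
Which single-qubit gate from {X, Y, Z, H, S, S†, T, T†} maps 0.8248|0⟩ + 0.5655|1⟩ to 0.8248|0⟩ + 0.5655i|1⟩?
S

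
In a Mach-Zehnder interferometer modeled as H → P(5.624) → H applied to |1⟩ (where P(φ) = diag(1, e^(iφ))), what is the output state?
(0.1048 + 0.3062i)|0⟩ + (0.8952 - 0.3062i)|1⟩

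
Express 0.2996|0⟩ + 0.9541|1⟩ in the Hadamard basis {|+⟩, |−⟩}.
0.8865|+⟩ - 0.4628|−⟩

With |ψ⟩ = α|0⟩ + β|1⟩, the Hadamard-basis coefficients are ⟨+|ψ⟩ = (α + β)/√2 and ⟨−|ψ⟩ = (α − β)/√2.
Here α = 0.2996, β = 0.9541: (α + β)/√2 = 0.8865, (α − β)/√2 = -0.4628.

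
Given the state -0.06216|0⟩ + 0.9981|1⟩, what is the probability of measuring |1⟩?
0.9962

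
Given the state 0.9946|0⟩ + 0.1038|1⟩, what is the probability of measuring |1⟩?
0.01077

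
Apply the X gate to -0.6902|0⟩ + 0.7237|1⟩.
0.7237|0⟩ - 0.6902|1⟩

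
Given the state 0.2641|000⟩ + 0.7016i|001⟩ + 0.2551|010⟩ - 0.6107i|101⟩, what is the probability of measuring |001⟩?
0.4922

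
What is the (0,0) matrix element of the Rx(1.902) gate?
0.5809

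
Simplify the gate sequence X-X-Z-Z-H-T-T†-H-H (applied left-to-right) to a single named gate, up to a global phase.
H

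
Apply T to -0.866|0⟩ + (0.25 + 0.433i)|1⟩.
-0.866|0⟩ + (-0.1294 + 0.483i)|1⟩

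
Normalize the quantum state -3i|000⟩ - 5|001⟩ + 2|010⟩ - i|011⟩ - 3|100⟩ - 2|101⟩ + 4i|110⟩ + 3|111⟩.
-0.3419i|000⟩ - 0.5698|001⟩ + 0.2279|010⟩ - 0.114i|011⟩ - 0.3419|100⟩ - 0.2279|101⟩ + 0.4558i|110⟩ + 0.3419|111⟩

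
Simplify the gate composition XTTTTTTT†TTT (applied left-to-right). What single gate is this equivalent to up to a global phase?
X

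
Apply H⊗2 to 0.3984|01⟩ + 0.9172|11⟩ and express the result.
0.6578|00⟩ - 0.6578|01⟩ - 0.2594|10⟩ + 0.2594|11⟩

H⊗2 gives amp(|y⟩) = (1/2) Σ_x (−1)^(x·y) amp(|x⟩), where x·y is the number of positions in which both x and y have a 1.
|00⟩: (0.3984 + 0.9172)/2 = 0.6578
|01⟩: (-0.3984 - 0.9172)/2 = -0.6578
|10⟩: (0.3984 - 0.9172)/2 = -0.2594
|11⟩: (-0.3984 + 0.9172)/2 = 0.2594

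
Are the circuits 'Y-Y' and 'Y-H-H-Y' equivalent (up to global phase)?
Yes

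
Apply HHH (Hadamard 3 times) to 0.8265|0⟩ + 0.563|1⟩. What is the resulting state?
0.9825|0⟩ + 0.1863|1⟩

H² = I, so H^3 = H: a single Hadamard. With (a, b) = (0.8265, 0.563), H gives ((a + b)/√2, (a − b)/√2) = (0.9825, 0.1863).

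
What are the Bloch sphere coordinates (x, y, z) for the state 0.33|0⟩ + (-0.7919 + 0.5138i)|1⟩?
(-0.5227, 0.3391, -0.7822)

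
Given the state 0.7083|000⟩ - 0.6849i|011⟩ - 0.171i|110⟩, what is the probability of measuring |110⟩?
0.02924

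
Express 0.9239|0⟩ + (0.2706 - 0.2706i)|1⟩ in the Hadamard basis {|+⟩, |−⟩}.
(0.8446 - 0.1913i)|+⟩ + (0.462 + 0.1913i)|−⟩

With |ψ⟩ = α|0⟩ + β|1⟩, the Hadamard-basis coefficients are ⟨+|ψ⟩ = (α + β)/√2 and ⟨−|ψ⟩ = (α − β)/√2.
Here α = 0.9239, β = (0.2706 - 0.2706i): (α + β)/√2 = (0.8446 - 0.1913i), (α − β)/√2 = (0.462 + 0.1913i).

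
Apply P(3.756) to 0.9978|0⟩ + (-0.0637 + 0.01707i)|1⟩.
0.9978|0⟩ + (0.06189 + 0.02277i)|1⟩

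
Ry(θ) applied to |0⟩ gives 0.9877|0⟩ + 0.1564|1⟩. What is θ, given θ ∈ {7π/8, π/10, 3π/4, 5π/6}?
π/10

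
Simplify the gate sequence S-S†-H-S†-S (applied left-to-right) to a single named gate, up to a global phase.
H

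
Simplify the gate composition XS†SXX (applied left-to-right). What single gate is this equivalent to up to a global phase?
X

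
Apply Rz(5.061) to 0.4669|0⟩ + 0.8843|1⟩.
(-0.3824 - 0.2679i)|0⟩ + (-0.7243 + 0.5074i)|1⟩

Rz(5.061) = [[e^(−iθ/2), 0], [0, e^(iθ/2)]] with e^(±iθ/2) = cos(θ/2) ± i·sin(θ/2); θ = 5.061, cos(θ/2) ≈ -0.819022, sin(θ/2) ≈ 0.573763.
With a = amp(|0⟩) = 0.4669 and b = amp(|1⟩) = 0.8843:
new amp(|0⟩) = (-0.819022 - 0.573763i)·a = (-0.3824 - 0.2679i)
new amp(|1⟩) = (-0.819022 + 0.573763i)·b = (-0.7243 + 0.5074i)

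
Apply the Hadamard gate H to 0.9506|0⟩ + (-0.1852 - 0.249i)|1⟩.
(0.5412 - 0.1761i)|0⟩ + (0.8031 + 0.1761i)|1⟩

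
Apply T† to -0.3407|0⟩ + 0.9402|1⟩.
-0.3407|0⟩ + (0.6648 - 0.6648i)|1⟩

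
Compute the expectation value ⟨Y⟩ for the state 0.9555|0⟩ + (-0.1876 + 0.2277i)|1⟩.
0.4351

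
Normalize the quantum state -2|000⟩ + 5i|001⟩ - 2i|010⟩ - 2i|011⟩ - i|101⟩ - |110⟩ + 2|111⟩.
-0.305|000⟩ + 0.7625i|001⟩ - 0.305i|010⟩ - 0.305i|011⟩ - 0.1525i|101⟩ - 0.1525|110⟩ + 0.305|111⟩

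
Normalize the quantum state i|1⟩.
i|1⟩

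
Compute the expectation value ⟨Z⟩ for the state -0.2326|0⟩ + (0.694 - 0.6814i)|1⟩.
-0.8918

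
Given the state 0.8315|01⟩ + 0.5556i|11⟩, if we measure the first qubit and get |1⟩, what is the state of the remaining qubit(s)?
i|1⟩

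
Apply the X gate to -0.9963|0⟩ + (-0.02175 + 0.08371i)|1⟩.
(-0.02175 + 0.08371i)|0⟩ - 0.9963|1⟩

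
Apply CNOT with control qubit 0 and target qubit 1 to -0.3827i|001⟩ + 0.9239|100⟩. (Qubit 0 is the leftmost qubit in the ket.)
-0.3827i|001⟩ + 0.9239|110⟩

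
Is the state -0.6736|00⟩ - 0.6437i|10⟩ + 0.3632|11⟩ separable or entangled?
Entangled

Writing the state as a|00⟩ + b|01⟩ + c|10⟩ + d|11⟩, it is a product state iff ad − bc = 0.
Here (a, b, c, d) = (-0.6736, 0, -0.6437i, 0.3632): ad − bc = (-0.6736)(0.3632) − (0)(-0.6437i) = -0.2447 ≠ 0, so the state is entangled.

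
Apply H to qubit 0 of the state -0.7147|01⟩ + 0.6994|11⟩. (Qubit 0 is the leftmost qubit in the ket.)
-0.01082|01⟩ - 0.9999|11⟩

H on qubit 0 mixes each pair of kets that differ only in qubit 0: amplitudes (a, b) of (|…0…⟩, |…1…⟩) become ((a + b)/√2, (a − b)/√2). Kets absent from the input have amplitude 0.
(|01⟩, |11⟩): (a, b) = (-0.7147, 0.6994) → (-0.01082, -0.9999)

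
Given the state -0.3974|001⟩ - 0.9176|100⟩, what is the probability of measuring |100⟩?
0.842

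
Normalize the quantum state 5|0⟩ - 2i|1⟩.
0.9285|0⟩ - 0.3714i|1⟩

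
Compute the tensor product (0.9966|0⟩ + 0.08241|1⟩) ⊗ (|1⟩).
0.9966|01⟩ + 0.08241|11⟩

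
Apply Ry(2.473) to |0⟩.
0.3281|0⟩ + 0.9446|1⟩

Ry(2.473) = [[cos(θ/2), −sin(θ/2)], [sin(θ/2), cos(θ/2)]]; θ = 2.473, cos(θ/2) ≈ 0.328105, sin(θ/2) ≈ 0.944641.
With a = amp(|0⟩) = 1 and b = amp(|1⟩) = 0:
new amp(|0⟩) = (0.328105)·a + (-0.944641)·b = 0.3281
new amp(|1⟩) = (0.944641)·a + (0.328105)·b = 0.9446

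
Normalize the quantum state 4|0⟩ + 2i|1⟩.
0.8944|0⟩ + (1/√5)i|1⟩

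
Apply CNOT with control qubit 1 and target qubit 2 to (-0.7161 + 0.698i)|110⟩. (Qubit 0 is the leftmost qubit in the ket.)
(-0.7161 + 0.698i)|111⟩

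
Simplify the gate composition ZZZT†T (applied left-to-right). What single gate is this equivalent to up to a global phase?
Z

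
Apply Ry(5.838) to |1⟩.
-0.2208|0⟩ - 0.9753|1⟩

Ry(5.838) = [[cos(θ/2), −sin(θ/2)], [sin(θ/2), cos(θ/2)]]; θ = 5.838, cos(θ/2) ≈ -0.975328, sin(θ/2) ≈ 0.220759.
With a = amp(|0⟩) = 0 and b = amp(|1⟩) = 1:
new amp(|0⟩) = (-0.975328)·a + (-0.220759)·b = -0.2208
new amp(|1⟩) = (0.220759)·a + (-0.975328)·b = -0.9753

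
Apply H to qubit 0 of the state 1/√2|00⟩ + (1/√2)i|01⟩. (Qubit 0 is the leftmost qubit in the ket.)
1/2|00⟩ + (1/2)i|01⟩ + 1/2|10⟩ + (1/2)i|11⟩

H on qubit 0 mixes each pair of kets that differ only in qubit 0: amplitudes (a, b) of (|…0…⟩, |…1…⟩) become ((a + b)/√2, (a − b)/√2). Kets absent from the input have amplitude 0.
(|00⟩, |10⟩): (a, b) = (1/√2, 0) → (1/2, 1/2)
(|01⟩, |11⟩): (a, b) = ((1/√2)i, 0) → ((1/2)i, (1/2)i)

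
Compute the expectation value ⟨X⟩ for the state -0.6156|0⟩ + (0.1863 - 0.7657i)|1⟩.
-0.2294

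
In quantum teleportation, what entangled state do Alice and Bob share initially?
Bell state |Φ+⟩ = (|00⟩ + |11⟩)/√2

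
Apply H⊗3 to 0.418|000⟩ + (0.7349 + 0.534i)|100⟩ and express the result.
(0.4076 + 0.1888i)|000⟩ + (0.4076 + 0.1888i)|001⟩ + (0.4076 + 0.1888i)|010⟩ + (0.4076 + 0.1888i)|011⟩ + (-0.112 - 0.1888i)|100⟩ + (-0.112 - 0.1888i)|101⟩ + (-0.112 - 0.1888i)|110⟩ + (-0.112 - 0.1888i)|111⟩

H⊗3 gives amp(|y⟩) = (1/2√2) Σ_x (−1)^(x·y) amp(|x⟩), where x·y is the number of positions in which both x and y have a 1.
|000⟩: (0.418 + (0.7349 + 0.534i))/(2√2) = (0.4076 + 0.1888i)
|001⟩: (0.418 + (0.7349 + 0.534i))/(2√2) = (0.4076 + 0.1888i)
|010⟩: (0.418 + (0.7349 + 0.534i))/(2√2) = (0.4076 + 0.1888i)
|011⟩: (0.418 + (0.7349 + 0.534i))/(2√2) = (0.4076 + 0.1888i)
|100⟩: (0.418 - (0.7349 + 0.534i))/(2√2) = (-0.112 - 0.1888i)
|101⟩: (0.418 - (0.7349 + 0.534i))/(2√2) = (-0.112 - 0.1888i)
|110⟩: (0.418 - (0.7349 + 0.534i))/(2√2) = (-0.112 - 0.1888i)
|111⟩: (0.418 - (0.7349 + 0.534i))/(2√2) = (-0.112 - 0.1888i)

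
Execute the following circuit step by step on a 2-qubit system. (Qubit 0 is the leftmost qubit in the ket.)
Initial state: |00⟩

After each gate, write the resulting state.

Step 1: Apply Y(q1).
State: i|01⟩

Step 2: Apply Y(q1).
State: |00⟩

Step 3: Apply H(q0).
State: 1/√2|00⟩ + 1/√2|10⟩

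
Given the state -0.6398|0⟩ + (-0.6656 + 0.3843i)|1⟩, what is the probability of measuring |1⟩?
0.5907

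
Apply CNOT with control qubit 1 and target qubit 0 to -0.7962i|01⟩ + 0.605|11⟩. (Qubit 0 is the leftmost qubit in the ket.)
0.605|01⟩ - 0.7962i|11⟩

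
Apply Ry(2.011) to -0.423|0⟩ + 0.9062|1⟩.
-0.9918|0⟩ + 0.1282|1⟩

Ry(2.011) = [[cos(θ/2), −sin(θ/2)], [sin(θ/2), cos(θ/2)]]; θ = 2.011, cos(θ/2) ≈ 0.535666, sin(θ/2) ≈ 0.84443.
With a = amp(|0⟩) = -0.423 and b = amp(|1⟩) = 0.9062:
new amp(|0⟩) = (0.535666)·a + (-0.84443)·b = -0.9918
new amp(|1⟩) = (0.84443)·a + (0.535666)·b = 0.1282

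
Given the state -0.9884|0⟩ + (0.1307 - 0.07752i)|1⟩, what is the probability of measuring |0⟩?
0.9769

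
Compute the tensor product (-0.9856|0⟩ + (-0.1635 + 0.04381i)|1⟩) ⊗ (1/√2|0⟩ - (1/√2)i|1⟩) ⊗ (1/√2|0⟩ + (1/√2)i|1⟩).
-0.4928|000⟩ - 0.4928i|001⟩ + 0.4928i|010⟩ - 0.4928|011⟩ + (-0.08175 + 0.02191i)|100⟩ + (-0.02191 - 0.08175i)|101⟩ + (0.02191 + 0.08175i)|110⟩ + (-0.08175 + 0.02191i)|111⟩

amp(|b₁b₂…⟩) = product of the factor amplitudes for bits b₁, b₂, …; only kets whose every factor amplitude is nonzero survive.
|000⟩: (-0.9856)(1/√2)(1/√2) = -0.4928
|001⟩: (-0.9856)(1/√2)((1/√2)i) = -0.4928i
|010⟩: (-0.9856)(-(1/√2)i)(1/√2) = 0.4928i
|011⟩: (-0.9856)(-(1/√2)i)((1/√2)i) = -0.4928
|100⟩: (-0.1635 + 0.04381i)(1/√2)(1/√2) = (-0.08175 + 0.02191i)
|101⟩: (-0.1635 + 0.04381i)(1/√2)((1/√2)i) = (-0.02191 - 0.08175i)
|110⟩: (-0.1635 + 0.04381i)(-(1/√2)i)(1/√2) = (0.02191 + 0.08175i)
|111⟩: (-0.1635 + 0.04381i)(-(1/√2)i)((1/√2)i) = (-0.08175 + 0.02191i)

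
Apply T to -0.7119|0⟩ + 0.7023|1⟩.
-0.7119|0⟩ + (0.4966 + 0.4966i)|1⟩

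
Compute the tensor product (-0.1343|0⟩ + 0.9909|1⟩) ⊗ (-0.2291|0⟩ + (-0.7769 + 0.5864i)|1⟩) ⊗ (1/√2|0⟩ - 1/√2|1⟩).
0.02176|000⟩ - 0.02176|001⟩ + (0.07378 - 0.05569i)|010⟩ + (-0.07378 + 0.05569i)|011⟩ - 0.1605|100⟩ + 0.1605|101⟩ + (-0.5444 + 0.4109i)|110⟩ + (0.5444 - 0.4109i)|111⟩

amp(|b₁b₂…⟩) = product of the factor amplitudes for bits b₁, b₂, …; only kets whose every factor amplitude is nonzero survive.
|000⟩: (-0.1343)(-0.2291)(1/√2) = 0.02176
|001⟩: (-0.1343)(-0.2291)(-1/√2) = -0.02176
|010⟩: (-0.1343)(-0.7769 + 0.5864i)(1/√2) = (0.07378 - 0.05569i)
|011⟩: (-0.1343)(-0.7769 + 0.5864i)(-1/√2) = (-0.07378 + 0.05569i)
|100⟩: (0.9909)(-0.2291)(1/√2) = -0.1605
|101⟩: (0.9909)(-0.2291)(-1/√2) = 0.1605
|110⟩: (0.9909)(-0.7769 + 0.5864i)(1/√2) = (-0.5444 + 0.4109i)
|111⟩: (0.9909)(-0.7769 + 0.5864i)(-1/√2) = (0.5444 - 0.4109i)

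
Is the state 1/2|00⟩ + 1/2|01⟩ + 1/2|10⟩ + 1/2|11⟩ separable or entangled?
Separable

Writing the state as a|00⟩ + b|01⟩ + c|10⟩ + d|11⟩, it is a product state iff ad − bc = 0.
Here (a, b, c, d) = (1/2, 1/2, 1/2, 1/2): ad − bc = (1/2)(1/2) − (1/2)(1/2) = 0, so the state is separable.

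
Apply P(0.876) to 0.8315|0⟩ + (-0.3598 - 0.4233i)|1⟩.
0.8315|0⟩ + (0.09482 - 0.5474i)|1⟩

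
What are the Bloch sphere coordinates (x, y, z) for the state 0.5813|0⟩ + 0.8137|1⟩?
(0.946, 0, -0.3242)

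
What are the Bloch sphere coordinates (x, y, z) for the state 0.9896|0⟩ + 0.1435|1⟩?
(0.284, 0, 0.9587)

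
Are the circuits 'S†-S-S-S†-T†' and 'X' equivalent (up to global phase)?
No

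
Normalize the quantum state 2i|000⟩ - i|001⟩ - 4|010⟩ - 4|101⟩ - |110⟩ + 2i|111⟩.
0.3086i|000⟩ - 0.1543i|001⟩ - 0.6172|010⟩ - 0.6172|101⟩ - 0.1543|110⟩ + 0.3086i|111⟩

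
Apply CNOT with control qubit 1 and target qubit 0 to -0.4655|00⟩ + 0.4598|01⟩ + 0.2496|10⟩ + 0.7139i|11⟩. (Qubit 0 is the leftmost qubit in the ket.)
-0.4655|00⟩ + 0.7139i|01⟩ + 0.2496|10⟩ + 0.4598|11⟩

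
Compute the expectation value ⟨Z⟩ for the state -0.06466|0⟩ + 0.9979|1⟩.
-0.9916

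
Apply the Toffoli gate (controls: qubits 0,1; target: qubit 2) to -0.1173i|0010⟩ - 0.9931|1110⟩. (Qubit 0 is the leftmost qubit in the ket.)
-0.1173i|0010⟩ - 0.9931|1100⟩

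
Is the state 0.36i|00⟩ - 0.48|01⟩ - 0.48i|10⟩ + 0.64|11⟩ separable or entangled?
Separable

Writing the state as a|00⟩ + b|01⟩ + c|10⟩ + d|11⟩, it is a product state iff ad − bc = 0.
Here (a, b, c, d) = (0.36i, -0.48, -0.48i, 0.64): ad − bc = (0.36i)(0.64) − (-0.48)(-0.48i) = 0, so the state is separable.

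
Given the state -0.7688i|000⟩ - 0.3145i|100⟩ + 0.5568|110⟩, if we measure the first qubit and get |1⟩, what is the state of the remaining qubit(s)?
-0.4918i|00⟩ + 0.8707|10⟩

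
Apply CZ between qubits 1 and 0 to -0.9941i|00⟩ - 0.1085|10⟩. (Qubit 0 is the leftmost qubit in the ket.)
-0.9941i|00⟩ - 0.1085|10⟩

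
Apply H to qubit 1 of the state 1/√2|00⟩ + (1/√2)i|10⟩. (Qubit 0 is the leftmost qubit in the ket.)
1/2|00⟩ + 1/2|01⟩ + (1/2)i|10⟩ + (1/2)i|11⟩

H on qubit 1 mixes each pair of kets that differ only in qubit 1: amplitudes (a, b) of (|…0…⟩, |…1…⟩) become ((a + b)/√2, (a − b)/√2). Kets absent from the input have amplitude 0.
(|00⟩, |01⟩): (a, b) = (1/√2, 0) → (1/2, 1/2)
(|10⟩, |11⟩): (a, b) = ((1/√2)i, 0) → ((1/2)i, (1/2)i)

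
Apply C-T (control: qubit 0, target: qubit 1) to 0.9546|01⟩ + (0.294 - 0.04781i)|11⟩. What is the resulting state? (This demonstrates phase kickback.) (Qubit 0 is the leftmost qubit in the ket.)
0.9546|01⟩ + (0.2417 + 0.1741i)|11⟩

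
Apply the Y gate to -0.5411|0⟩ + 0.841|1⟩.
-0.841i|0⟩ - 0.5411i|1⟩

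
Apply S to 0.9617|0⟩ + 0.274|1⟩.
0.9617|0⟩ + 0.274i|1⟩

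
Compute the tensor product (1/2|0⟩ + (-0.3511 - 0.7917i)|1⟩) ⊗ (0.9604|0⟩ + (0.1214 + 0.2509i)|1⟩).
0.4802|00⟩ + (0.0607 + 0.1255i)|01⟩ + (-0.3372 - 0.7603i)|10⟩ + (0.156 - 0.1842i)|11⟩

amp(|b₁b₂…⟩) = product of the factor amplitudes for bits b₁, b₂, …; only kets whose every factor amplitude is nonzero survive.
|00⟩: (1/2)(0.9604) = 0.4802
|01⟩: (1/2)(0.1214 + 0.2509i) = (0.0607 + 0.1255i)
|10⟩: (-0.3511 - 0.7917i)(0.9604) = (-0.3372 - 0.7603i)
|11⟩: (-0.3511 - 0.7917i)(0.1214 + 0.2509i) = (0.156 - 0.1842i)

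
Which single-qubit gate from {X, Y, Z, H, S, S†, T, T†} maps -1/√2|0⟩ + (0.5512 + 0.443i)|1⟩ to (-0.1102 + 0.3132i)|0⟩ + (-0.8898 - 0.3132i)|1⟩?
H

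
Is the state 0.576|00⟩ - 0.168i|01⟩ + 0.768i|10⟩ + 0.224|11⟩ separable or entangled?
Separable

Writing the state as a|00⟩ + b|01⟩ + c|10⟩ + d|11⟩, it is a product state iff ad − bc = 0.
Here (a, b, c, d) = (0.576, -0.168i, 0.768i, 0.224): ad − bc = (0.576)(0.224) − (-0.168i)(0.768i) = 0, so the state is separable.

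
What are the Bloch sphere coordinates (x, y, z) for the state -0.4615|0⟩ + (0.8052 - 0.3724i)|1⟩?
(-0.7432, 0.3437, -0.574)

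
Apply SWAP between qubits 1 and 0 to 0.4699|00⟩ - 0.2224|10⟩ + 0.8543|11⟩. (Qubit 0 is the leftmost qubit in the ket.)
0.4699|00⟩ - 0.2224|01⟩ + 0.8543|11⟩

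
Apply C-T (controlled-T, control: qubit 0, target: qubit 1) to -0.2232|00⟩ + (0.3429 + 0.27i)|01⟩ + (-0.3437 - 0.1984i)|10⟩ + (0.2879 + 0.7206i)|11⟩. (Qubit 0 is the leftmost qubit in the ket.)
-0.2232|00⟩ + (0.3429 + 0.27i)|01⟩ + (-0.3437 - 0.1984i)|10⟩ + (-0.306 + 0.7131i)|11⟩

C-T leaves the control-|0⟩ kets |00⟩, |01⟩ unchanged and applies T to qubit 1 on the control-|1⟩ pair (|10⟩, |11⟩).
T = [[1, 0], [0, (1/√2 + (1/√2)i)]].
With a = amp(|10⟩) = (-0.3437 - 0.1984i) and b = amp(|11⟩) = (0.2879 + 0.7206i):
new amp(|10⟩) = (1)·a = (-0.3437 - 0.1984i)
new amp(|11⟩) = (1/√2 + (1/√2)i)·b = (-0.306 + 0.7131i)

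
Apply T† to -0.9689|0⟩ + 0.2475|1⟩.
-0.9689|0⟩ + (0.175 - 0.175i)|1⟩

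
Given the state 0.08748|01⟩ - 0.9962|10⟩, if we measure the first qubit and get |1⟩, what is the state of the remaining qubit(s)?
-|0⟩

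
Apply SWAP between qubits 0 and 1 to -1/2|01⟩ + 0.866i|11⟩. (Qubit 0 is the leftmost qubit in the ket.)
-1/2|10⟩ + 0.866i|11⟩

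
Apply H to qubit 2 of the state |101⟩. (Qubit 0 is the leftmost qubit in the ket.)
1/√2|100⟩ - 1/√2|101⟩

H on qubit 2 mixes each pair of kets that differ only in qubit 2: amplitudes (a, b) of (|…0…⟩, |…1…⟩) become ((a + b)/√2, (a − b)/√2). Kets absent from the input have amplitude 0.
(|100⟩, |101⟩): (a, b) = (0, 1) → (1/√2, -1/√2)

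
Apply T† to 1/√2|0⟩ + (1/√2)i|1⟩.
1/√2|0⟩ + (1/2 + (1/2)i)|1⟩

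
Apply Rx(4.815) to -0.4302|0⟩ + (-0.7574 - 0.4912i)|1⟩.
(-0.009664 + 0.5074i)|0⟩ + (0.5623 + 0.6529i)|1⟩

Rx(4.815) = [[cos(θ/2), −i·sin(θ/2)], [−i·sin(θ/2), cos(θ/2)]]; θ = 4.815, cos(θ/2) ≈ -0.742439, sin(θ/2) ≈ 0.669914.
With a = amp(|0⟩) = -0.4302 and b = amp(|1⟩) = (-0.7574 - 0.4912i):
new amp(|0⟩) = (-0.742439)·a + (-0.669914i)·b = (-0.009664 + 0.5074i)
new amp(|1⟩) = (-0.669914i)·a + (-0.742439)·b = (0.5623 + 0.6529i)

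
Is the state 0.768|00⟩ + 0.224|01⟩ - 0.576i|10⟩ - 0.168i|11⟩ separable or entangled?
Separable

Writing the state as a|00⟩ + b|01⟩ + c|10⟩ + d|11⟩, it is a product state iff ad − bc = 0.
Here (a, b, c, d) = (0.768, 0.224, -0.576i, -0.168i): ad − bc = (0.768)(-0.168i) − (0.224)(-0.576i) = 0, so the state is separable.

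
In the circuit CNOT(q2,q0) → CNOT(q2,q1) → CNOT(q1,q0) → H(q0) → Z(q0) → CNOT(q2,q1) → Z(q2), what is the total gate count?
7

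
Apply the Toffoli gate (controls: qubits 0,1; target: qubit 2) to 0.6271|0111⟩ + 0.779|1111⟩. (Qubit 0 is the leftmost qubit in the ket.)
0.6271|0111⟩ + 0.779|1101⟩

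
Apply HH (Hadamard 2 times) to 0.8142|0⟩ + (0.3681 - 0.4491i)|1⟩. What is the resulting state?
0.8142|0⟩ + (0.3681 - 0.4491i)|1⟩

H² = I, so an even number of Hadamards cancels: H^2 = I and the state is unchanged.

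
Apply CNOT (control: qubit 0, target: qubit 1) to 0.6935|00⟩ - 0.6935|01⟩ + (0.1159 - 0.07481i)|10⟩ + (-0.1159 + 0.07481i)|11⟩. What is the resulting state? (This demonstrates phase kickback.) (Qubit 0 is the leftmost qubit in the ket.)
0.6935|00⟩ - 0.6935|01⟩ + (-0.1159 + 0.07481i)|10⟩ + (0.1159 - 0.07481i)|11⟩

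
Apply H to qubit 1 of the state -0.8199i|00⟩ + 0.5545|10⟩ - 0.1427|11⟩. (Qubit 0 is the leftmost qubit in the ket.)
-0.5798i|00⟩ - 0.5798i|01⟩ + 0.2912|10⟩ + 0.493|11⟩

H on qubit 1 mixes each pair of kets that differ only in qubit 1: amplitudes (a, b) of (|…0…⟩, |…1…⟩) become ((a + b)/√2, (a − b)/√2). Kets absent from the input have amplitude 0.
(|00⟩, |01⟩): (a, b) = (-0.8199i, 0) → (-0.5798i, -0.5798i)
(|10⟩, |11⟩): (a, b) = (0.5545, -0.1427) → (0.2912, 0.493)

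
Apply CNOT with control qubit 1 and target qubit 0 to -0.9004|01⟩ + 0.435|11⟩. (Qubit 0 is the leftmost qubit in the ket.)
0.435|01⟩ - 0.9004|11⟩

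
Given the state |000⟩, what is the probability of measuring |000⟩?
1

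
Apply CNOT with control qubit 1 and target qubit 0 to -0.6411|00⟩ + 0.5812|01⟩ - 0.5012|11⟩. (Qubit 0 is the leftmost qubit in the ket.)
-0.6411|00⟩ - 0.5012|01⟩ + 0.5812|11⟩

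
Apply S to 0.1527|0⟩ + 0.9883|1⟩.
0.1527|0⟩ + 0.9883i|1⟩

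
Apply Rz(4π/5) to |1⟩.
(0.309 + 0.9511i)|1⟩

Rz(4π/5) = [[e^(−iθ/2), 0], [0, e^(iθ/2)]] with e^(±iθ/2) = cos(θ/2) ± i·sin(θ/2); θ = 4π/5, cos(θ/2) ≈ 0.309017, sin(θ/2) ≈ 0.951057.
With a = amp(|0⟩) = 0 and b = amp(|1⟩) = 1:
new amp(|0⟩) = (0.309017 - 0.951057i)·a = 0
new amp(|1⟩) = (0.309017 + 0.951057i)·b = (0.309 + 0.9511i)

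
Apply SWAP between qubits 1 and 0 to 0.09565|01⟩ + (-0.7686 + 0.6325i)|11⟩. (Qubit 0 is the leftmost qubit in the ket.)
0.09565|10⟩ + (-0.7686 + 0.6325i)|11⟩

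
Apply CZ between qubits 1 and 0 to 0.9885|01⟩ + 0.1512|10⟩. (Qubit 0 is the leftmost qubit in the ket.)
0.9885|01⟩ + 0.1512|10⟩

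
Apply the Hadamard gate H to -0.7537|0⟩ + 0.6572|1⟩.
-0.06824|0⟩ - 0.9977|1⟩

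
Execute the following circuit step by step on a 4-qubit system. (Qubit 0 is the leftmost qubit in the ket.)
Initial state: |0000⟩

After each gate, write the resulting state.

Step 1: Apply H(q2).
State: 1/√2|0000⟩ + 1/√2|0010⟩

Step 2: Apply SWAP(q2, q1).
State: 1/√2|0000⟩ + 1/√2|0100⟩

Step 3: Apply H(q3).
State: 1/2|0000⟩ + 1/2|0001⟩ + 1/2|0100⟩ + 1/2|0101⟩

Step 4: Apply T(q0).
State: 1/2|0000⟩ + 1/2|0001⟩ + 1/2|0100⟩ + 1/2|0101⟩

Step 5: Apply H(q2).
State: 1/√8|0000⟩ + 1/√8|0001⟩ + 1/√8|0010⟩ + 1/√8|0011⟩ + 1/√8|0100⟩ + 1/√8|0101⟩ + 1/√8|0110⟩ + 1/√8|0111⟩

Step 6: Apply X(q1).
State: 1/√8|0000⟩ + 1/√8|0001⟩ + 1/√8|0010⟩ + 1/√8|0011⟩ + 1/√8|0100⟩ + 1/√8|0101⟩ + 1/√8|0110⟩ + 1/√8|0111⟩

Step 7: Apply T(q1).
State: 1/√8|0000⟩ + 1/√8|0001⟩ + 1/√8|0010⟩ + 1/√8|0011⟩ + (0.25 + 0.25i)|0100⟩ + (0.25 + 0.25i)|0101⟩ + (0.25 + 0.25i)|0110⟩ + (0.25 + 0.25i)|0111⟩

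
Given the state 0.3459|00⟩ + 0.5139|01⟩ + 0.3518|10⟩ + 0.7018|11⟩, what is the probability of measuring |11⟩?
0.4925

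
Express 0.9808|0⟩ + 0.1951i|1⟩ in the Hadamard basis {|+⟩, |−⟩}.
(0.6935 + 0.138i)|+⟩ + (0.6935 - 0.138i)|−⟩

With |ψ⟩ = α|0⟩ + β|1⟩, the Hadamard-basis coefficients are ⟨+|ψ⟩ = (α + β)/√2 and ⟨−|ψ⟩ = (α − β)/√2.
Here α = 0.9808, β = 0.1951i: (α + β)/√2 = (0.6935 + 0.138i), (α − β)/√2 = (0.6935 - 0.138i).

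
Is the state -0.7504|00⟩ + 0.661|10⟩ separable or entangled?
Separable

Writing the state as a|00⟩ + b|01⟩ + c|10⟩ + d|11⟩, it is a product state iff ad − bc = 0.
Here (a, b, c, d) = (-0.7504, 0, 0.661, 0): ad − bc = (-0.7504)(0) − (0)(0.661) = 0, so the state is separable.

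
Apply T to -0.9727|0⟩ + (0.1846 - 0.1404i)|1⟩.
-0.9727|0⟩ + (0.2298 + 0.03125i)|1⟩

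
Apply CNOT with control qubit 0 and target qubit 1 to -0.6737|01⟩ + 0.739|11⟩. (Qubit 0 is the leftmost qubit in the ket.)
-0.6737|01⟩ + 0.739|10⟩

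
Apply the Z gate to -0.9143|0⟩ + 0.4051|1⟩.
-0.9143|0⟩ - 0.4051|1⟩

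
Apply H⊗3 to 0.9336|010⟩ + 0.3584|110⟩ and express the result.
0.4568|000⟩ + 0.4568|001⟩ - 0.4568|010⟩ - 0.4568|011⟩ + 0.2034|100⟩ + 0.2034|101⟩ - 0.2034|110⟩ - 0.2034|111⟩

H⊗3 gives amp(|y⟩) = (1/2√2) Σ_x (−1)^(x·y) amp(|x⟩), where x·y is the number of positions in which both x and y have a 1.
|000⟩: (0.9336 + 0.3584)/(2√2) = 0.4568
|001⟩: (0.9336 + 0.3584)/(2√2) = 0.4568
|010⟩: (-0.9336 - 0.3584)/(2√2) = -0.4568
|011⟩: (-0.9336 - 0.3584)/(2√2) = -0.4568
|100⟩: (0.9336 - 0.3584)/(2√2) = 0.2034
|101⟩: (0.9336 - 0.3584)/(2√2) = 0.2034
|110⟩: (-0.9336 + 0.3584)/(2√2) = -0.2034
|111⟩: (-0.9336 + 0.3584)/(2√2) = -0.2034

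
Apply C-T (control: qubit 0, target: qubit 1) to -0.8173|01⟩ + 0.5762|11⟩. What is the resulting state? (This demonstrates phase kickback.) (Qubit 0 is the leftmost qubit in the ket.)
-0.8173|01⟩ + (0.4074 + 0.4074i)|11⟩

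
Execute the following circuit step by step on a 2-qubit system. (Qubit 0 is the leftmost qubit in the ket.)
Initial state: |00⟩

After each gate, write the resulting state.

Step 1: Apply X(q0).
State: |10⟩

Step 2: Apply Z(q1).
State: |10⟩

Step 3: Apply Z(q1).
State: |10⟩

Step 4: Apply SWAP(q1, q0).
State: |01⟩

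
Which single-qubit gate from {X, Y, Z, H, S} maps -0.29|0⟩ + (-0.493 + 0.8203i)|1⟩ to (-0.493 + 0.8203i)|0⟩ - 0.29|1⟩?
X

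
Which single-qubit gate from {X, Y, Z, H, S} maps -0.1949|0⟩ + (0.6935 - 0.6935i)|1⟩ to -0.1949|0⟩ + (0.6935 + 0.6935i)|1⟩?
S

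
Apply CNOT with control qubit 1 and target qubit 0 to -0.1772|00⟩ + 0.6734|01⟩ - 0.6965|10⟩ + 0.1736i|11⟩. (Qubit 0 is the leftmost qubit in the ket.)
-0.1772|00⟩ + 0.1736i|01⟩ - 0.6965|10⟩ + 0.6734|11⟩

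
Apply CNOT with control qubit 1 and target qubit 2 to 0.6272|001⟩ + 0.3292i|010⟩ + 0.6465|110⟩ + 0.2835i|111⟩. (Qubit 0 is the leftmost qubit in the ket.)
0.6272|001⟩ + 0.3292i|011⟩ + 0.2835i|110⟩ + 0.6465|111⟩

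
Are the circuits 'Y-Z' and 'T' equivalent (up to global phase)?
No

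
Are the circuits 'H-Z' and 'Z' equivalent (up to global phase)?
No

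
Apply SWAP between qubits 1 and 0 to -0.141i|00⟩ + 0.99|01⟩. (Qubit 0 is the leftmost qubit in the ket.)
-0.141i|00⟩ + 0.99|10⟩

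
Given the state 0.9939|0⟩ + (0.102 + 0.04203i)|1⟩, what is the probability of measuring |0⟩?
0.9878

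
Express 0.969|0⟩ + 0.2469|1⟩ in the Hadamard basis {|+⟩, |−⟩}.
0.8598|+⟩ + 0.5106|−⟩

With |ψ⟩ = α|0⟩ + β|1⟩, the Hadamard-basis coefficients are ⟨+|ψ⟩ = (α + β)/√2 and ⟨−|ψ⟩ = (α − β)/√2.
Here α = 0.969, β = 0.2469: (α + β)/√2 = 0.8598, (α − β)/√2 = 0.5106.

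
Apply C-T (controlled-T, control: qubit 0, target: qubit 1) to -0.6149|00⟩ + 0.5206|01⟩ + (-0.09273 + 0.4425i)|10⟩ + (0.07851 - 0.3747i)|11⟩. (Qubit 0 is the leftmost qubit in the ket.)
-0.6149|00⟩ + 0.5206|01⟩ + (-0.09273 + 0.4425i)|10⟩ + (0.3205 - 0.2094i)|11⟩

C-T leaves the control-|0⟩ kets |00⟩, |01⟩ unchanged and applies T to qubit 1 on the control-|1⟩ pair (|10⟩, |11⟩).
T = [[1, 0], [0, (1/√2 + (1/√2)i)]].
With a = amp(|10⟩) = (-0.09273 + 0.4425i) and b = amp(|11⟩) = (0.07851 - 0.3747i):
new amp(|10⟩) = (1)·a = (-0.09273 + 0.4425i)
new amp(|11⟩) = (1/√2 + (1/√2)i)·b = (0.3205 - 0.2094i)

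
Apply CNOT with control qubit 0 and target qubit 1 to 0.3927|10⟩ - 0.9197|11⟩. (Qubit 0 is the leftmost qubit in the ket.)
-0.9197|10⟩ + 0.3927|11⟩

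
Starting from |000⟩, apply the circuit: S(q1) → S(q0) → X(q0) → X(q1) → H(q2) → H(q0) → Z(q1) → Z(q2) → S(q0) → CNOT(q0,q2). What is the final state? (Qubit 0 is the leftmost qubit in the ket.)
-1/2|010⟩ + 1/2|011⟩ - (1/2)i|110⟩ + (1/2)i|111⟩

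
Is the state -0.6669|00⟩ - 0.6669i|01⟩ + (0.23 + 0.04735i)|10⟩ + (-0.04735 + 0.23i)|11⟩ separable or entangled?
Separable

Writing the state as a|00⟩ + b|01⟩ + c|10⟩ + d|11⟩, it is a product state iff ad − bc = 0.
Here (a, b, c, d) = (-0.6669, -0.6669i, (0.23 + 0.04735i), (-0.04735 + 0.23i)): ad − bc = (-0.6669)(-0.04735 + 0.23i) − (-0.6669i)(0.23 + 0.04735i) = 0, so the state is separable.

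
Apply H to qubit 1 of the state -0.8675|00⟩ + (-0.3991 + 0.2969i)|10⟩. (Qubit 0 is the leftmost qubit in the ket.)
-0.6134|00⟩ - 0.6134|01⟩ + (-0.2822 + 0.2099i)|10⟩ + (-0.2822 + 0.2099i)|11⟩

H on qubit 1 mixes each pair of kets that differ only in qubit 1: amplitudes (a, b) of (|…0…⟩, |…1…⟩) become ((a + b)/√2, (a − b)/√2). Kets absent from the input have amplitude 0.
(|00⟩, |01⟩): (a, b) = (-0.8675, 0) → (-0.6134, -0.6134)
(|10⟩, |11⟩): (a, b) = ((-0.3991 + 0.2969i), 0) → ((-0.2822 + 0.2099i), (-0.2822 + 0.2099i))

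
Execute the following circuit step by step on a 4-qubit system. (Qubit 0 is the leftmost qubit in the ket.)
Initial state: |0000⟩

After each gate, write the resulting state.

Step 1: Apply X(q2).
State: |0010⟩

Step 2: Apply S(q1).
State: |0010⟩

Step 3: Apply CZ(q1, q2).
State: |0010⟩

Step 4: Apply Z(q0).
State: |0010⟩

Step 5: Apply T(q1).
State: |0010⟩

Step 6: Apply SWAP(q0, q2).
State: |1000⟩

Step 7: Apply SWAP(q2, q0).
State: |0010⟩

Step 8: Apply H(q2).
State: 1/√2|0000⟩ - 1/√2|0010⟩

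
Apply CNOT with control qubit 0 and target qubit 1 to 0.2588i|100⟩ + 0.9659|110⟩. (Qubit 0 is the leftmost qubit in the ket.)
0.9659|100⟩ + 0.2588i|110⟩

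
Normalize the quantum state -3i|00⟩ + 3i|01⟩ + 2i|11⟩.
-0.6396i|00⟩ + 0.6396i|01⟩ + 0.4264i|11⟩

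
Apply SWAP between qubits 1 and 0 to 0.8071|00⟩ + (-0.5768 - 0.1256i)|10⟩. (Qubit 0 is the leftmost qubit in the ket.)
0.8071|00⟩ + (-0.5768 - 0.1256i)|01⟩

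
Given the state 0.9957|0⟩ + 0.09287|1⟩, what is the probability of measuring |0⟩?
0.9914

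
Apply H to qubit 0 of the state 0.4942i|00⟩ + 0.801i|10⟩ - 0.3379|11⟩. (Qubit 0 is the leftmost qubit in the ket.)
0.9158i|00⟩ - 0.2389|01⟩ - 0.2169i|10⟩ + 0.2389|11⟩

H on qubit 0 mixes each pair of kets that differ only in qubit 0: amplitudes (a, b) of (|…0…⟩, |…1…⟩) become ((a + b)/√2, (a − b)/√2). Kets absent from the input have amplitude 0.
(|00⟩, |10⟩): (a, b) = (0.4942i, 0.801i) → (0.9158i, -0.2169i)
(|01⟩, |11⟩): (a, b) = (0, -0.3379) → (-0.2389, 0.2389)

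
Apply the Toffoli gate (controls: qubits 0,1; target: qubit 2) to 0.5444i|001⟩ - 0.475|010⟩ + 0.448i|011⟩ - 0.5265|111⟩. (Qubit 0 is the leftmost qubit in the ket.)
0.5444i|001⟩ - 0.475|010⟩ + 0.448i|011⟩ - 0.5265|110⟩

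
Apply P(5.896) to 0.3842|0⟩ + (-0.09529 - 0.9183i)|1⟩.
0.3842|0⟩ + (-0.435 - 0.8143i)|1⟩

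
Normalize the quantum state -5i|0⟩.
-i|0⟩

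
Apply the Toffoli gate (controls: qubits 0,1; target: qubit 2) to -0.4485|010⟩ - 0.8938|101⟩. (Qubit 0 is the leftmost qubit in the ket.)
-0.4485|010⟩ - 0.8938|101⟩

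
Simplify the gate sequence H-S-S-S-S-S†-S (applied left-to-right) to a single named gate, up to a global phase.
H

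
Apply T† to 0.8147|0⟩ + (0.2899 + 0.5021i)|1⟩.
0.8147|0⟩ + (0.56 + 0.15i)|1⟩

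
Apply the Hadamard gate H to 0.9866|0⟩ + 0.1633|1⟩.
0.8131|0⟩ + 0.5822|1⟩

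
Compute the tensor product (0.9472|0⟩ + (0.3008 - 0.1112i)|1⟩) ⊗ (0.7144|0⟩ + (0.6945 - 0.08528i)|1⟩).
0.6767|00⟩ + (0.6578 - 0.08078i)|01⟩ + (0.2149 - 0.07944i)|10⟩ + (0.1994 - 0.1029i)|11⟩

amp(|b₁b₂…⟩) = product of the factor amplitudes for bits b₁, b₂, …; only kets whose every factor amplitude is nonzero survive.
|00⟩: (0.9472)(0.7144) = 0.6767
|01⟩: (0.9472)(0.6945 - 0.08528i) = (0.6578 - 0.08078i)
|10⟩: (0.3008 - 0.1112i)(0.7144) = (0.2149 - 0.07944i)
|11⟩: (0.3008 - 0.1112i)(0.6945 - 0.08528i) = (0.1994 - 0.1029i)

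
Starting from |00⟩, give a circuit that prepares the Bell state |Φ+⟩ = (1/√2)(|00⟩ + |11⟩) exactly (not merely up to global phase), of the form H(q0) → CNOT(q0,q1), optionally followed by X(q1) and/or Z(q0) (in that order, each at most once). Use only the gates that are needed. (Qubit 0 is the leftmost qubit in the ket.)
H(q0) → CNOT(q0,q1)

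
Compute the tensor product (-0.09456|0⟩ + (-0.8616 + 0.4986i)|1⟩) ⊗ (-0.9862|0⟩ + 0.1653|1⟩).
0.09326|00⟩ - 0.01563|01⟩ + (0.8497 - 0.4917i)|10⟩ + (-0.1424 + 0.08242i)|11⟩

amp(|b₁b₂…⟩) = product of the factor amplitudes for bits b₁, b₂, …; only kets whose every factor amplitude is nonzero survive.
|00⟩: (-0.09456)(-0.9862) = 0.09326
|01⟩: (-0.09456)(0.1653) = -0.01563
|10⟩: (-0.8616 + 0.4986i)(-0.9862) = (0.8497 - 0.4917i)
|11⟩: (-0.8616 + 0.4986i)(0.1653) = (-0.1424 + 0.08242i)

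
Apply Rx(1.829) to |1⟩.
-0.7923i|0⟩ + 0.6102|1⟩

Rx(1.829) = [[cos(θ/2), −i·sin(θ/2)], [−i·sin(θ/2), cos(θ/2)]]; θ = 1.829, cos(θ/2) ≈ 0.610187, sin(θ/2) ≈ 0.792258.
With a = amp(|0⟩) = 0 and b = amp(|1⟩) = 1:
new amp(|0⟩) = (0.610187)·a + (-0.792258i)·b = -0.7923i
new amp(|1⟩) = (-0.792258i)·a + (0.610187)·b = 0.6102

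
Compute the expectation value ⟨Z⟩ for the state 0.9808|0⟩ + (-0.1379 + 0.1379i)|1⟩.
0.9239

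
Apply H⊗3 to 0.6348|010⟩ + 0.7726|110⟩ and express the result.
0.4976|000⟩ + 0.4976|001⟩ - 0.4976|010⟩ - 0.4976|011⟩ - 0.04872|100⟩ - 0.04872|101⟩ + 0.04872|110⟩ + 0.04872|111⟩

H⊗3 gives amp(|y⟩) = (1/2√2) Σ_x (−1)^(x·y) amp(|x⟩), where x·y is the number of positions in which both x and y have a 1.
|000⟩: (0.6348 + 0.7726)/(2√2) = 0.4976
|001⟩: (0.6348 + 0.7726)/(2√2) = 0.4976
|010⟩: (-0.6348 - 0.7726)/(2√2) = -0.4976
|011⟩: (-0.6348 - 0.7726)/(2√2) = -0.4976
|100⟩: (0.6348 - 0.7726)/(2√2) = -0.04872
|101⟩: (0.6348 - 0.7726)/(2√2) = -0.04872
|110⟩: (-0.6348 + 0.7726)/(2√2) = 0.04872
|111⟩: (-0.6348 + 0.7726)/(2√2) = 0.04872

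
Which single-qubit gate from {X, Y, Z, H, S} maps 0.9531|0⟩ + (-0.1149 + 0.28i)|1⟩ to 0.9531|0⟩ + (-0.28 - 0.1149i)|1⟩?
S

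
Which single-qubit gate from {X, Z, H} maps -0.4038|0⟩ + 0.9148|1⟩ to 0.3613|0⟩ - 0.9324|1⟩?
H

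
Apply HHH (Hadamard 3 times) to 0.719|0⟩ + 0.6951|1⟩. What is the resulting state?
0.9999|0⟩ + 0.0169|1⟩

H² = I, so H^3 = H: a single Hadamard. With (a, b) = (0.719, 0.6951), H gives ((a + b)/√2, (a − b)/√2) = (0.9999, 0.0169).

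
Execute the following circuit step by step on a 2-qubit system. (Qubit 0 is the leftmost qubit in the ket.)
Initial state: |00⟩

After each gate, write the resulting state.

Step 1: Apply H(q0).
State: 1/√2|00⟩ + 1/√2|10⟩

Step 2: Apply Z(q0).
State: 1/√2|00⟩ - 1/√2|10⟩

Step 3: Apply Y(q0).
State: (1/√2)i|00⟩ + (1/√2)i|10⟩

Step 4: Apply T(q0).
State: (1/√2)i|00⟩ + (-1/2 + (1/2)i)|10⟩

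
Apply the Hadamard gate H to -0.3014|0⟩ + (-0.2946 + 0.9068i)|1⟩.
(-0.4214 + 0.6412i)|0⟩ + (-0.004808 - 0.6412i)|1⟩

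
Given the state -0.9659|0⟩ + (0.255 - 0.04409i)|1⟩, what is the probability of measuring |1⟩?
0.06697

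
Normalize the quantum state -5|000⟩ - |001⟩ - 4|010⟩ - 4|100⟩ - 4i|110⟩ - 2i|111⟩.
-0.5661|000⟩ - 0.1132|001⟩ - 0.4529|010⟩ - 0.4529|100⟩ - 0.4529i|110⟩ - 0.2265i|111⟩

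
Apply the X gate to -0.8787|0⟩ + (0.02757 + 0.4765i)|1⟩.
(0.02757 + 0.4765i)|0⟩ - 0.8787|1⟩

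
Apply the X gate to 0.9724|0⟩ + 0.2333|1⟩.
0.2333|0⟩ + 0.9724|1⟩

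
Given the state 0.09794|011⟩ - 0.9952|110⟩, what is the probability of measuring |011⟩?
0.009592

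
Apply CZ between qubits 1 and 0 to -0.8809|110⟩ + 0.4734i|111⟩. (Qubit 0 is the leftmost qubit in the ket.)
0.8809|110⟩ - 0.4734i|111⟩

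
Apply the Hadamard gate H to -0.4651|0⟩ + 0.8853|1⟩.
0.2971|0⟩ - 0.9549|1⟩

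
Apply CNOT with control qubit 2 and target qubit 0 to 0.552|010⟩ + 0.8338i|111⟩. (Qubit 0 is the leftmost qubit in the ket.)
0.552|010⟩ + 0.8338i|011⟩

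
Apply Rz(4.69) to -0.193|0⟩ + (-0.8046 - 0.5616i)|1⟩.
(0.1349 + 0.138i)|0⟩ + (0.9641 - 0.1826i)|1⟩

Rz(4.69) = [[e^(−iθ/2), 0], [0, e^(iθ/2)]] with e^(±iθ/2) = cos(θ/2) ± i·sin(θ/2); θ = 4.69, cos(θ/2) ≈ -0.699147, sin(θ/2) ≈ 0.714978.
With a = amp(|0⟩) = -0.193 and b = amp(|1⟩) = (-0.8046 - 0.5616i):
new amp(|0⟩) = (-0.699147 - 0.714978i)·a = (0.1349 + 0.138i)
new amp(|1⟩) = (-0.699147 + 0.714978i)·b = (0.9641 - 0.1826i)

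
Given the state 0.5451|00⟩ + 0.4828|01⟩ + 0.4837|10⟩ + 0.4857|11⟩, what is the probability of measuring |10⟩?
0.234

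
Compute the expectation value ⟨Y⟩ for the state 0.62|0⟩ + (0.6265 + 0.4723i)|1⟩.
0.5857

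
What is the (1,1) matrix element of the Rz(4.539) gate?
(-0.6432 + 0.7657i)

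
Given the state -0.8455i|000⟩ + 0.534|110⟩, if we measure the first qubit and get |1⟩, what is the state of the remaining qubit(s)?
|10⟩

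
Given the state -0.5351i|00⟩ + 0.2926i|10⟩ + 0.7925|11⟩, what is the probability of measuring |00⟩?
0.2863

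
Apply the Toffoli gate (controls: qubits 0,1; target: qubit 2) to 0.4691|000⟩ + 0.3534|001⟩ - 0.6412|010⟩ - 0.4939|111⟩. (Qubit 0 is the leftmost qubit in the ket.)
0.4691|000⟩ + 0.3534|001⟩ - 0.6412|010⟩ - 0.4939|110⟩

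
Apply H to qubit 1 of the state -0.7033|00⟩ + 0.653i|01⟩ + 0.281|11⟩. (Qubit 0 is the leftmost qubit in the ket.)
(-0.4973 + 0.4617i)|00⟩ + (-0.4973 - 0.4617i)|01⟩ + 0.1987|10⟩ - 0.1987|11⟩

H on qubit 1 mixes each pair of kets that differ only in qubit 1: amplitudes (a, b) of (|…0…⟩, |…1…⟩) become ((a + b)/√2, (a − b)/√2). Kets absent from the input have amplitude 0.
(|00⟩, |01⟩): (a, b) = (-0.7033, 0.653i) → ((-0.4973 + 0.4617i), (-0.4973 - 0.4617i))
(|10⟩, |11⟩): (a, b) = (0, 0.281) → (0.1987, -0.1987)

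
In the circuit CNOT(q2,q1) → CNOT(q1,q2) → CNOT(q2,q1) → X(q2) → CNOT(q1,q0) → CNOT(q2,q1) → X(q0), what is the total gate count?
7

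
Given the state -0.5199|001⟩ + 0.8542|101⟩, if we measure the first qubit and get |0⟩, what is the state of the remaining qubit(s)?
-|01⟩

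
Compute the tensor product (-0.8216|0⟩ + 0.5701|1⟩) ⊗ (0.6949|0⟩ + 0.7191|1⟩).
-0.5709|00⟩ - 0.5908|01⟩ + 0.3962|10⟩ + 0.41|11⟩

amp(|b₁b₂…⟩) = product of the factor amplitudes for bits b₁, b₂, …; only kets whose every factor amplitude is nonzero survive.
|00⟩: (-0.8216)(0.6949) = -0.5709
|01⟩: (-0.8216)(0.7191) = -0.5908
|10⟩: (0.5701)(0.6949) = 0.3962
|11⟩: (0.5701)(0.7191) = 0.41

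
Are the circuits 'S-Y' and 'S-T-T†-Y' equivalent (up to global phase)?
Yes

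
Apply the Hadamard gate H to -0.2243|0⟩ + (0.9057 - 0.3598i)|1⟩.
(0.4818 - 0.2544i)|0⟩ + (-0.799 + 0.2544i)|1⟩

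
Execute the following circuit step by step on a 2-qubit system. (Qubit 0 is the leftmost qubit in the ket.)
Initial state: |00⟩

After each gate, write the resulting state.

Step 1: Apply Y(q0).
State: i|10⟩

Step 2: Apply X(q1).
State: i|11⟩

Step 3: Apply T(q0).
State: (-1/√2 + (1/√2)i)|11⟩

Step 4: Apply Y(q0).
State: (1/√2 + (1/√2)i)|01⟩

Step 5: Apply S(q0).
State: (1/√2 + (1/√2)i)|01⟩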